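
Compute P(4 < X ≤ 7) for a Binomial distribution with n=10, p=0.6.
0.666472

We have X ~ Binomial(n=10, p=0.6).

To find P(4 < X ≤ 7), we use:
P(4 < X ≤ 7) = P(X ≤ 7) - P(X ≤ 4)
                 = F(7) - F(4)
                 = 0.832710 - 0.166239
                 = 0.666472

So there's approximately a 66.6% chance that X falls in this range.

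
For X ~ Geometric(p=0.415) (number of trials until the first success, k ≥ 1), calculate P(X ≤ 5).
0.931486

We have X ~ Geometric(p=0.415) (number of trials until the first success, k ≥ 1).

The CDF gives us P(X ≤ k).

Using the CDF:
P(X ≤ 5) = 0.931486

This means there's approximately a 93.1% chance that X is at most 5.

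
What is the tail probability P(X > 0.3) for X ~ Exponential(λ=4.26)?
0.278594

We have X ~ Exponential(λ=4.26).

P(X > 0.3) = 1 - P(X ≤ 0.3)
                = 1 - F(0.3)
                = 1 - 0.721406
                = 0.278594

So there's approximately a 27.9% chance that X exceeds 0.3.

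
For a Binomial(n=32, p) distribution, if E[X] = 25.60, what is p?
p = 0.8

For a Binomial(n, p) distribution:
E[X] = n × p

Given n = 32 and E[X] = 25.60:
25.60 = 32 × p
p = 25.60 / 32 = 0.8

Verification: Binomial(32, 0.8) has E[X] = 25.60 ✓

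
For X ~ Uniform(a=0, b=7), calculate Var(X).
4.0833

We have X ~ Uniform(a=0, b=7).

For a Uniform distribution with a=0, b=7:
Var(X) = 4.0833

The variance measures the spread of the distribution around the mean.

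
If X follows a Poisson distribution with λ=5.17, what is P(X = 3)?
0.130924

We have X ~ Poisson(λ=5.17).

For a Poisson distribution, the PMF gives us the probability of each outcome.

Using the PMF formula:
P(X = 3) = 0.130924

Rounded to 4 decimal places: 0.1309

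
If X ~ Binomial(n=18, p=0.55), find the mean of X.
9.9000

We have X ~ Binomial(n=18, p=0.55).

For a Binomial distribution with n=18, p=0.55:
E[X] = 9.9000

This is the expected (average) value of X.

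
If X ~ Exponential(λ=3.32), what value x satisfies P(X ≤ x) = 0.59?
0.2686

We have X ~ Exponential(λ=3.32).

We want to find x such that P(X ≤ x) = 0.59.

This is the 59th percentile, which means 59% of values fall below this point.

Using the inverse CDF (quantile function):
x = F⁻¹(0.59) = 0.2686

Verification: P(X ≤ 0.2686) = 0.59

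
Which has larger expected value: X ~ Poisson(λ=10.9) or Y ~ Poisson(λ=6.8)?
X has larger mean (10.9000 > 6.8000)

Compute the expected value for each distribution:

X ~ Poisson(λ=10.9):
E[X] = 10.9000

Y ~ Poisson(λ=6.8):
E[Y] = 6.8000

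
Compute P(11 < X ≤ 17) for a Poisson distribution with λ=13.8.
0.563876

We have X ~ Poisson(λ=13.8).

To find P(11 < X ≤ 17), we use:
P(11 < X ≤ 17) = P(X ≤ 17) - P(X ≤ 11)
                 = F(17) - F(11)
                 = 0.841148 - 0.277272
                 = 0.563876

So there's approximately a 56.4% chance that X falls in this range.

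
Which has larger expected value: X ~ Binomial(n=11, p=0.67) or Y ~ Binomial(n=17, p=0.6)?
Y has larger mean (10.2000 > 7.3700)

Compute the expected value for each distribution:

X ~ Binomial(n=11, p=0.67):
E[X] = 7.3700

Y ~ Binomial(n=17, p=0.6):
E[Y] = 10.2000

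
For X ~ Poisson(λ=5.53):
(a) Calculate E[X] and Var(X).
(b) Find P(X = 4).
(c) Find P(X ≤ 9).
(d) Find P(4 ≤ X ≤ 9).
(a) E[X] = 5.5300, Var(X) = 5.5300
(b) P(X = 4) = 0.154540
(c) P(X ≤ 9) = 0.944652
(d) P(4 ≤ X ≤ 9) = 0.746329

We have X ~ Poisson(λ=5.53).

(a) Moments:
E[X] = 5.5300
Var(X) = 5.5300
σ = √Var(X) = 2.3516

(b) Point probability using PMF:
P(X = 4) = 0.154540

(c) Cumulative probability using CDF:
P(X ≤ 9) = F(9) = 0.944652

(d) Range probability:
P(4 ≤ X ≤ 9) = P(X ≤ 9) - P(X ≤ 3)
                   = F(9) - F(3)
                   = 0.944652 - 0.198323
                   = 0.746329

This means approximately 74.6% of outcomes fall in the interval [4, 9].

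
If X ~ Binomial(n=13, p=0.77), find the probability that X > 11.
0.163334

We have X ~ Binomial(n=13, p=0.77).

P(X > 11) = 1 - P(X ≤ 11)
                = 1 - F(11)
                = 1 - 0.836666
                = 0.163334

So there's approximately a 16.3% chance that X exceeds 11.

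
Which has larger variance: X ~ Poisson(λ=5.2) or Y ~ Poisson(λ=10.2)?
Y has larger variance (10.2000 > 5.2000)

Compute the variance for each distribution:

X ~ Poisson(λ=5.2):
Var(X) = 5.2000

Y ~ Poisson(λ=10.2):
Var(Y) = 10.2000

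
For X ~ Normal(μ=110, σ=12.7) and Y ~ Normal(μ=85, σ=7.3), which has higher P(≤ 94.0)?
Y has higher probability (P(Y ≤ 94.0) = 0.8912 > P(X ≤ 94.0) = 0.1039)

Compute P(≤ 94.0) for each distribution:

X ~ Normal(μ=110, σ=12.7):
P(X ≤ 94.0) = 0.1039

Y ~ Normal(μ=85, σ=7.3):
P(Y ≤ 94.0) = 0.8912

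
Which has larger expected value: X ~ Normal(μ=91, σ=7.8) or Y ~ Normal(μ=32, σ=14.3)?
X has larger mean (91.0000 > 32.0000)

Compute the expected value for each distribution:

X ~ Normal(μ=91, σ=7.8):
E[X] = 91.0000

Y ~ Normal(μ=32, σ=14.3):
E[Y] = 32.0000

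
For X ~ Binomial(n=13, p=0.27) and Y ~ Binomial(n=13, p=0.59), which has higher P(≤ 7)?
X has higher probability (P(X ≤ 7) = 0.9907 > P(Y ≤ 7) = 0.4552)

Compute P(≤ 7) for each distribution:

X ~ Binomial(n=13, p=0.27):
P(X ≤ 7) = 0.9907

Y ~ Binomial(n=13, p=0.59):
P(Y ≤ 7) = 0.4552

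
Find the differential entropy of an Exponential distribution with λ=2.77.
-0.0188 nats

We have X ~ Exponential(λ=2.77).

The differential entropy measures the uncertainty or information content of the distribution.

For an Exponential distribution with λ=2.77:
h(X) = -0.0188 nats

(In bits, this would be -0.0272 bits.)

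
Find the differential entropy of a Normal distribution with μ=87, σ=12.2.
3.9204 nats

We have X ~ Normal(μ=87, σ=12.2).

The differential entropy measures the uncertainty or information content of the distribution.

For a Normal distribution with μ=87, σ=12.2:
h(X) = 3.9204 nats

(In bits, this would be 5.6559 bits.)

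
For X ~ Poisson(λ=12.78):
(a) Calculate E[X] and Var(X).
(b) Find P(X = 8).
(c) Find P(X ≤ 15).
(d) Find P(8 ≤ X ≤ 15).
(a) E[X] = 12.7800, Var(X) = 12.7800
(b) P(X = 8) = 0.049710
(c) P(X ≤ 15) = 0.782732
(d) P(8 ≤ X ≤ 15) = 0.722190

We have X ~ Poisson(λ=12.78).

(a) Moments:
E[X] = 12.7800
Var(X) = 12.7800
σ = √Var(X) = 3.5749

(b) Point probability using PMF:
P(X = 8) = 0.049710

(c) Cumulative probability using CDF:
P(X ≤ 15) = F(15) = 0.782732

(d) Range probability:
P(8 ≤ X ≤ 15) = P(X ≤ 15) - P(X ≤ 7)
                   = F(15) - F(7)
                   = 0.782732 - 0.060542
                   = 0.722190

This means approximately 72.2% of outcomes fall in the interval [8, 15].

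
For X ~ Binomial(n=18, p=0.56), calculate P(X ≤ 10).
0.574991

We have X ~ Binomial(n=18, p=0.56).

The CDF gives us P(X ≤ k).

Using the CDF:
P(X ≤ 10) = 0.574991

This means there's approximately a 57.5% chance that X is at most 10.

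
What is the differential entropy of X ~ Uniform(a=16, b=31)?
2.7081 nats

We have X ~ Uniform(a=16, b=31).

The differential entropy measures the uncertainty or information content of the distribution.

For a Uniform distribution with a=16, b=31:
h(X) = 2.7081 nats

(In bits, this would be 3.9069 bits.)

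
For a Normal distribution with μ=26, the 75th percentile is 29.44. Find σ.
σ = 5.1002

For X ~ Normal(μ, σ), the p-th percentile satisfies x = μ + z_p × σ,
where z_p = Φ⁻¹(p) is the standard normal quantile.

Step 1: z_{0.75} = Φ⁻¹(0.75) = 0.6745

Step 2: Solve for σ:
29.44 = 26 + 0.6745 × σ
σ = (29.44 - 26) / 0.6745
σ = 3.44 / 0.6745
σ = 5.1002

Verification: μ + z × σ = 26 + 0.6745 × 5.1002 = 29.44 ✓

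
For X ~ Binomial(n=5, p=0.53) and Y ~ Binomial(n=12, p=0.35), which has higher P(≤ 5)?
X has higher probability (P(X ≤ 5) = 1.0000 > P(Y ≤ 5) = 0.7873)

Compute P(≤ 5) for each distribution:

X ~ Binomial(n=5, p=0.53):
P(X ≤ 5) = 1.0000

Y ~ Binomial(n=12, p=0.35):
P(Y ≤ 5) = 0.7873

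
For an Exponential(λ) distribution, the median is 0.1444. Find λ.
λ = 4.8002

For X ~ Exponential(λ), the CDF is F(x) = 1 - e^(-λx).
The median m satisfies F(m) = 0.5:
1 - e^(-λm) = 0.5
e^(-λm) = 0.5
λm = ln(2)
m = ln(2) / λ

Given m = 0.1444:
λ = ln(2) / 0.1444 = 0.693147 / 0.1444 = 4.8002

Verification: ln(2) / 4.8002 = 0.1444 ✓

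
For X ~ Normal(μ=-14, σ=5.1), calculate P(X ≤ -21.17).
0.079880

We have X ~ Normal(μ=-14, σ=5.1).

The CDF gives us P(X ≤ k).

Using the CDF:
P(X ≤ -21.17) = 0.079880

This means there's approximately a 8.0% chance that X is at most -21.17.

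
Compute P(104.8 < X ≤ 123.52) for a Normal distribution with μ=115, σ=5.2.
0.924429

We have X ~ Normal(μ=115, σ=5.2).

To find P(104.8 < X ≤ 123.52), we use:
P(104.8 < X ≤ 123.52) = P(X ≤ 123.52) - P(X ≤ 104.8)
                 = F(123.52) - F(104.8)
                 = 0.949337 - 0.024908
                 = 0.924429

So there's approximately a 92.4% chance that X falls in this range.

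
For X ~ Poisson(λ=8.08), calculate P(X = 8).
0.139531

We have X ~ Poisson(λ=8.08).

For a Poisson distribution, the PMF gives us the probability of each outcome.

Using the PMF formula:
P(X = 8) = 0.139531

Rounded to 4 decimal places: 0.1395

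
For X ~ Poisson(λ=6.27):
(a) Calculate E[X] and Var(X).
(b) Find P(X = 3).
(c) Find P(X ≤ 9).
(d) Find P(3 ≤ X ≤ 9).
(a) E[X] = 6.2700, Var(X) = 6.2700
(b) P(X = 3) = 0.077736
(c) P(X ≤ 9) = 0.896238
(d) P(3 ≤ X ≤ 9) = 0.845287

We have X ~ Poisson(λ=6.27).

(a) Moments:
E[X] = 6.2700
Var(X) = 6.2700
σ = √Var(X) = 2.5040

(b) Point probability using PMF:
P(X = 3) = 0.077736

(c) Cumulative probability using CDF:
P(X ≤ 9) = F(9) = 0.896238

(d) Range probability:
P(3 ≤ X ≤ 9) = P(X ≤ 9) - P(X ≤ 2)
                   = F(9) - F(2)
                   = 0.896238 - 0.050951
                   = 0.845287

This means approximately 84.5% of outcomes fall in the interval [3, 9].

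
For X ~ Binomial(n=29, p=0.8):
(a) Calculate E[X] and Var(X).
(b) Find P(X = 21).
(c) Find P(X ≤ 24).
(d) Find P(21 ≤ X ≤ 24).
(a) E[X] = 23.2000, Var(X) = 4.6400
(b) P(X = 21) = 0.101345
(c) P(X ≤ 24) = 0.716054
(d) P(21 ≤ X ≤ 24) = 0.607672

We have X ~ Binomial(n=29, p=0.8).

(a) Moments:
E[X] = 23.2000
Var(X) = 4.6400
σ = √Var(X) = 2.1541

(b) Point probability using PMF:
P(X = 21) = 0.101345

(c) Cumulative probability using CDF:
P(X ≤ 24) = F(24) = 0.716054

(d) Range probability:
P(21 ≤ X ≤ 24) = P(X ≤ 24) - P(X ≤ 20)
                   = F(24) - F(20)
                   = 0.716054 - 0.108382
                   = 0.607672

This means approximately 60.8% of outcomes fall in the interval [21, 24].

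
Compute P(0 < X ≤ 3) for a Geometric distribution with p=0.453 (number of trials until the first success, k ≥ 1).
0.836333

We have X ~ Geometric(p=0.453) (number of trials until the first success, k ≥ 1).

To find P(0 < X ≤ 3), we use:
P(0 < X ≤ 3) = P(X ≤ 3) - P(X ≤ 0)
                 = F(3) - F(0)
                 = 0.836333 - 0.000000
                 = 0.836333

So there's approximately a 83.6% chance that X falls in this range.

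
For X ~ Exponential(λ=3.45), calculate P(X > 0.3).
0.355226

We have X ~ Exponential(λ=3.45).

P(X > 0.3) = 1 - P(X ≤ 0.3)
                = 1 - F(0.3)
                = 1 - 0.644774
                = 0.355226

So there's approximately a 35.5% chance that X exceeds 0.3.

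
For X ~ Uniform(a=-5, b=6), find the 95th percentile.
5.4500

We have X ~ Uniform(a=-5, b=6).

We want to find x such that P(X ≤ x) = 0.95.

This is the 95th percentile, which means 95% of values fall below this point.

Using the inverse CDF (quantile function):
x = F⁻¹(0.95) = 5.4500

Verification: P(X ≤ 5.4500) = 0.95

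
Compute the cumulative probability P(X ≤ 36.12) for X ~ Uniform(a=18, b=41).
0.787826

We have X ~ Uniform(a=18, b=41).

The CDF gives us P(X ≤ k).

Using the CDF:
P(X ≤ 36.12) = 0.787826

This means there's approximately a 78.8% chance that X is at most 36.12.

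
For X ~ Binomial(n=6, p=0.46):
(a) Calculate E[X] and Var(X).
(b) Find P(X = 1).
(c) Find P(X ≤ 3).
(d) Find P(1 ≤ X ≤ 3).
(a) E[X] = 2.7600, Var(X) = 1.4904
(b) P(X = 1) = 0.126730
(c) P(X ≤ 3) = 0.727950
(d) P(1 ≤ X ≤ 3) = 0.703155

We have X ~ Binomial(n=6, p=0.46).

(a) Moments:
E[X] = 2.7600
Var(X) = 1.4904
σ = √Var(X) = 1.2208

(b) Point probability using PMF:
P(X = 1) = 0.126730

(c) Cumulative probability using CDF:
P(X ≤ 3) = F(3) = 0.727950

(d) Range probability:
P(1 ≤ X ≤ 3) = P(X ≤ 3) - P(X ≤ 0)
                   = F(3) - F(0)
                   = 0.727950 - 0.024795
                   = 0.703155

This means approximately 70.3% of outcomes fall in the interval [1, 3].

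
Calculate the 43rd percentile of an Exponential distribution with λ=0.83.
0.6773

We have X ~ Exponential(λ=0.83).

We want to find x such that P(X ≤ x) = 0.43.

This is the 43rd percentile, which means 43% of values fall below this point.

Using the inverse CDF (quantile function):
x = F⁻¹(0.43) = 0.6773

Verification: P(X ≤ 0.6773) = 0.43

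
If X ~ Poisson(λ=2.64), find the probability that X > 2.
0.491565

We have X ~ Poisson(λ=2.64).

P(X > 2) = 1 - P(X ≤ 2)
                = 1 - F(2)
                = 1 - 0.508435
                = 0.491565

So there's approximately a 49.2% chance that X exceeds 2.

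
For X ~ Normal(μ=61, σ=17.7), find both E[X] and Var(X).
E[X] = 61.0000, Var(X) = 313.2900

We have X ~ Normal(μ=61, σ=17.7).

For a Normal distribution with μ=61, σ=17.7:

Expected value:
E[X] = 61.0000

Variance:
Var(X) = 313.2900

Standard deviation:
σ = √Var(X) = 17.7000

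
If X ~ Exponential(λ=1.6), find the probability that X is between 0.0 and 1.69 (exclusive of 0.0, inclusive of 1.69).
0.933063

We have X ~ Exponential(λ=1.6).

To find P(0.0 < X ≤ 1.69), we use:
P(0.0 < X ≤ 1.69) = P(X ≤ 1.69) - P(X ≤ 0.0)
                 = F(1.69) - F(0.0)
                 = 0.933063 - 0.000000
                 = 0.933063

So there's approximately a 93.3% chance that X falls in this range.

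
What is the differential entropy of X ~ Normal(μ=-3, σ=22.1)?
4.5145 nats

We have X ~ Normal(μ=-3, σ=22.1).

The differential entropy measures the uncertainty or information content of the distribution.

For a Normal distribution with μ=-3, σ=22.1:
h(X) = 4.5145 nats

(In bits, this would be 6.5131 bits.)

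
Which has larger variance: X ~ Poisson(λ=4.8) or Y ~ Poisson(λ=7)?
Y has larger variance (7.0000 > 4.8000)

Compute the variance for each distribution:

X ~ Poisson(λ=4.8):
Var(X) = 4.8000

Y ~ Poisson(λ=7):
Var(Y) = 7.0000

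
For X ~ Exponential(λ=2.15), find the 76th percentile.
0.6638

We have X ~ Exponential(λ=2.15).

We want to find x such that P(X ≤ x) = 0.76.

This is the 76th percentile, which means 76% of values fall below this point.

Using the inverse CDF (quantile function):
x = F⁻¹(0.76) = 0.6638

Verification: P(X ≤ 0.6638) = 0.76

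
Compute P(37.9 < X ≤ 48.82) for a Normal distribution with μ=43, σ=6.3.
0.613100

We have X ~ Normal(μ=43, σ=6.3).

To find P(37.9 < X ≤ 48.82), we use:
P(37.9 < X ≤ 48.82) = P(X ≤ 48.82) - P(X ≤ 37.9)
                 = F(48.82) - F(37.9)
                 = 0.822207 - 0.209107
                 = 0.613100

So there's approximately a 61.3% chance that X falls in this range.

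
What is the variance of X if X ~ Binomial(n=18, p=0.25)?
3.3750

We have X ~ Binomial(n=18, p=0.25).

For a Binomial distribution with n=18, p=0.25:
Var(X) = 3.3750

The variance measures the spread of the distribution around the mean.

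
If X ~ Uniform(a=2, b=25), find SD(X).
6.6395

We have X ~ Uniform(a=2, b=25).

For a Uniform distribution with a=2, b=25:
σ = √Var(X) = 6.6395

The standard deviation is the square root of the variance.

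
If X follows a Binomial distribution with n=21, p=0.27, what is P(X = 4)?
0.151011

We have X ~ Binomial(n=21, p=0.27).

For a Binomial distribution, the PMF gives us the probability of each outcome.

Using the PMF formula:
P(X = 4) = 0.151011

Rounded to 4 decimal places: 0.1510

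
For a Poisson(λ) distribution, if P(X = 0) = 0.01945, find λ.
λ = 3.9399

For a Poisson(λ) distribution, the PMF at 0 is:
P(X = 0) = λ^0 e^(-λ) / 0! = e^(-λ)

Given P(X = 0) = 0.01945:
e^(-λ) = 0.01945
-λ = ln(0.01945)
λ = -ln(0.01945) = 3.9399

Verification: e^(-3.9399) = 0.01945 ✓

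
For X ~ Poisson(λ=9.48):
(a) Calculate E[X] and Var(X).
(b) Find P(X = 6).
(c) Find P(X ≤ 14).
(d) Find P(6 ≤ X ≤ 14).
(a) E[X] = 9.4800, Var(X) = 9.4800
(b) P(X = 6) = 0.076985
(c) P(X ≤ 14) = 0.940841
(d) P(6 ≤ X ≤ 14) = 0.851343

We have X ~ Poisson(λ=9.48).

(a) Moments:
E[X] = 9.4800
Var(X) = 9.4800
σ = √Var(X) = 3.0790

(b) Point probability using PMF:
P(X = 6) = 0.076985

(c) Cumulative probability using CDF:
P(X ≤ 14) = F(14) = 0.940841

(d) Range probability:
P(6 ≤ X ≤ 14) = P(X ≤ 14) - P(X ≤ 5)
                   = F(14) - F(5)
                   = 0.940841 - 0.089498
                   = 0.851343

This means approximately 85.1% of outcomes fall in the interval [6, 14].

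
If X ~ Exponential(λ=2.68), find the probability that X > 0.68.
0.161637

We have X ~ Exponential(λ=2.68).

P(X > 0.68) = 1 - P(X ≤ 0.68)
                = 1 - F(0.68)
                = 1 - 0.838363
                = 0.161637

So there's approximately a 16.2% chance that X exceeds 0.68.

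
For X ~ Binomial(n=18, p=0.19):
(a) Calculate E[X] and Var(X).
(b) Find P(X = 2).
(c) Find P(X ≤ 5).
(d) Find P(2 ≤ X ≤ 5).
(a) E[X] = 3.4200, Var(X) = 2.7702
(b) P(X = 2) = 0.189653
(c) P(X ≤ 5) = 0.890337
(d) P(2 ≤ X ≤ 5) = 0.772689

We have X ~ Binomial(n=18, p=0.19).

(a) Moments:
E[X] = 3.4200
Var(X) = 2.7702
σ = √Var(X) = 1.6644

(b) Point probability using PMF:
P(X = 2) = 0.189653

(c) Cumulative probability using CDF:
P(X ≤ 5) = F(5) = 0.890337

(d) Range probability:
P(2 ≤ X ≤ 5) = P(X ≤ 5) - P(X ≤ 1)
                   = F(5) - F(1)
                   = 0.890337 - 0.117648
                   = 0.772689

This means approximately 77.3% of outcomes fall in the interval [2, 5].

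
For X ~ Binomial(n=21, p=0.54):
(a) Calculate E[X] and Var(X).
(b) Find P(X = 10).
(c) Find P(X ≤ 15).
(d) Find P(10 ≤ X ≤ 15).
(a) E[X] = 11.3400, Var(X) = 5.2164
(b) P(X = 10) = 0.145111
(c) P(X ≤ 15) = 0.968141
(d) P(10 ≤ X ≤ 15) = 0.758154

We have X ~ Binomial(n=21, p=0.54).

(a) Moments:
E[X] = 11.3400
Var(X) = 5.2164
σ = √Var(X) = 2.2839

(b) Point probability using PMF:
P(X = 10) = 0.145111

(c) Cumulative probability using CDF:
P(X ≤ 15) = F(15) = 0.968141

(d) Range probability:
P(10 ≤ X ≤ 15) = P(X ≤ 15) - P(X ≤ 9)
                   = F(15) - F(9)
                   = 0.968141 - 0.209988
                   = 0.758154

This means approximately 75.8% of outcomes fall in the interval [10, 15].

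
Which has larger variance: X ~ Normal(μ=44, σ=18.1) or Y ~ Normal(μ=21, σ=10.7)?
X has larger variance (327.6100 > 114.4900)

Compute the variance for each distribution:

X ~ Normal(μ=44, σ=18.1):
Var(X) = 327.6100

Y ~ Normal(μ=21, σ=10.7):
Var(Y) = 114.4900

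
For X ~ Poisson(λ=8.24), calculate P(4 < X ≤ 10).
0.704679

We have X ~ Poisson(λ=8.24).

To find P(4 < X ≤ 10), we use:
P(4 < X ≤ 10) = P(X ≤ 10) - P(X ≤ 4)
                 = F(10) - F(4)
                 = 0.791371 - 0.086692
                 = 0.704679

So there's approximately a 70.5% chance that X falls in this range.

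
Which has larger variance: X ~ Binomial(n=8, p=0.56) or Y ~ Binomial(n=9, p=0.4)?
Y has larger variance (2.1600 > 1.9712)

Compute the variance for each distribution:

X ~ Binomial(n=8, p=0.56):
Var(X) = 1.9712

Y ~ Binomial(n=9, p=0.4):
Var(Y) = 2.1600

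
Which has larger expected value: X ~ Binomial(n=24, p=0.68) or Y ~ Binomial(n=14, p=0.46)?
X has larger mean (16.3200 > 6.4400)

Compute the expected value for each distribution:

X ~ Binomial(n=24, p=0.68):
E[X] = 16.3200

Y ~ Binomial(n=14, p=0.46):
E[Y] = 6.4400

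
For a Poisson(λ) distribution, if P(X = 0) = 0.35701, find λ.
λ = 1.0300

For a Poisson(λ) distribution, the PMF at 0 is:
P(X = 0) = λ^0 e^(-λ) / 0! = e^(-λ)

Given P(X = 0) = 0.35701:
e^(-λ) = 0.35701
-λ = ln(0.35701)
λ = -ln(0.35701) = 1.0300

Verification: e^(-1.0300) = 0.35701 ✓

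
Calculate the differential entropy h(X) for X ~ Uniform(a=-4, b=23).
3.2958 nats

We have X ~ Uniform(a=-4, b=23).

The differential entropy measures the uncertainty or information content of the distribution.

For a Uniform distribution with a=-4, b=23:
h(X) = 3.2958 nats

(In bits, this would be 4.7549 bits.)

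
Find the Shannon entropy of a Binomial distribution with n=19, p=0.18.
1.9179 nats

We have X ~ Binomial(n=19, p=0.18).

The Shannon entropy measures the uncertainty or information content of the distribution.

For a Binomial distribution with n=19, p=0.18:
H(X) = 1.9179 nats

(In bits, this would be 2.7670 bits.)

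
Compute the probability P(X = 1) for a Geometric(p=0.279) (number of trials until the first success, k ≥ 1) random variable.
0.279000

We have X ~ Geometric(p=0.279) (number of trials until the first success, k ≥ 1).

For a Geometric distribution, the PMF gives us the probability of each outcome.

Using the PMF formula:
P(X = 1) = 0.279000

Rounded to 4 decimal places: 0.2790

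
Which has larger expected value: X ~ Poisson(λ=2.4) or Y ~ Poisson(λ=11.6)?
Y has larger mean (11.6000 > 2.4000)

Compute the expected value for each distribution:

X ~ Poisson(λ=2.4):
E[X] = 2.4000

Y ~ Poisson(λ=11.6):
E[Y] = 11.6000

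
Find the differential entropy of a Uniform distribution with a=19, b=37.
2.8904 nats

We have X ~ Uniform(a=19, b=37).

The differential entropy measures the uncertainty or information content of the distribution.

For a Uniform distribution with a=19, b=37:
h(X) = 2.8904 nats

(In bits, this would be 4.1699 bits.)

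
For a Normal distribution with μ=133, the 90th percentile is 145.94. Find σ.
σ = 10.0971

For X ~ Normal(μ, σ), the p-th percentile satisfies x = μ + z_p × σ,
where z_p = Φ⁻¹(p) is the standard normal quantile.

Step 1: z_{0.9} = Φ⁻¹(0.9) = 1.2816

Step 2: Solve for σ:
145.94 = 133 + 1.2816 × σ
σ = (145.94 - 133) / 1.2816
σ = 12.94 / 1.2816
σ = 10.0971

Verification: μ + z × σ = 133 + 1.2816 × 10.0971 = 145.94 ✓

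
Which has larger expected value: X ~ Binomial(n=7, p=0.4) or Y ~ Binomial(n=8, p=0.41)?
Y has larger mean (3.2800 > 2.8000)

Compute the expected value for each distribution:

X ~ Binomial(n=7, p=0.4):
E[X] = 2.8000

Y ~ Binomial(n=8, p=0.41):
E[Y] = 3.2800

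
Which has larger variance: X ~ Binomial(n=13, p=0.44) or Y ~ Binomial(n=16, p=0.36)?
Y has larger variance (3.6864 > 3.2032)

Compute the variance for each distribution:

X ~ Binomial(n=13, p=0.44):
Var(X) = 3.2032

Y ~ Binomial(n=16, p=0.36):
Var(Y) = 3.6864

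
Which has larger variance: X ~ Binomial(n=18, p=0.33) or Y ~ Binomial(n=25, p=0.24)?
Y has larger variance (4.5600 > 3.9798)

Compute the variance for each distribution:

X ~ Binomial(n=18, p=0.33):
Var(X) = 3.9798

Y ~ Binomial(n=25, p=0.24):
Var(Y) = 4.5600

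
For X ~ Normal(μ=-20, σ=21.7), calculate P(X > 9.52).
0.086857

We have X ~ Normal(μ=-20, σ=21.7).

P(X > 9.52) = 1 - P(X ≤ 9.52)
                = 1 - F(9.52)
                = 1 - 0.913143
                = 0.086857

So there's approximately a 8.7% chance that X exceeds 9.52.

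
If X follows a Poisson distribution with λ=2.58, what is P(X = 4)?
0.139890

We have X ~ Poisson(λ=2.58).

For a Poisson distribution, the PMF gives us the probability of each outcome.

Using the PMF formula:
P(X = 4) = 0.139890

Rounded to 4 decimal places: 0.1399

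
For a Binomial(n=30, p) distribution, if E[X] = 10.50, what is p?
p = 0.35

For a Binomial(n, p) distribution:
E[X] = n × p

Given n = 30 and E[X] = 10.50:
10.50 = 30 × p
p = 10.50 / 30 = 0.35

Verification: Binomial(30, 0.35) has E[X] = 10.50 ✓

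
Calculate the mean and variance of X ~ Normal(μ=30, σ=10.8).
E[X] = 30.0000, Var(X) = 116.6400

We have X ~ Normal(μ=30, σ=10.8).

For a Normal distribution with μ=30, σ=10.8:

Expected value:
E[X] = 30.0000

Variance:
Var(X) = 116.6400

Standard deviation:
σ = √Var(X) = 10.8000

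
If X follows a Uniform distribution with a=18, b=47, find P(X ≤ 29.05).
0.381034

We have X ~ Uniform(a=18, b=47).

The CDF gives us P(X ≤ k).

Using the CDF:
P(X ≤ 29.05) = 0.381034

This means there's approximately a 38.1% chance that X is at most 29.05.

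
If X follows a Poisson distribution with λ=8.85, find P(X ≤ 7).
0.341755

We have X ~ Poisson(λ=8.85).

The CDF gives us P(X ≤ k).

Using the CDF:
P(X ≤ 7) = 0.341755

This means there's approximately a 34.2% chance that X is at most 7.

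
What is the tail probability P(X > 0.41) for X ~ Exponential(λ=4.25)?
0.175082

We have X ~ Exponential(λ=4.25).

P(X > 0.41) = 1 - P(X ≤ 0.41)
                = 1 - F(0.41)
                = 1 - 0.824918
                = 0.175082

So there's approximately a 17.5% chance that X exceeds 0.41.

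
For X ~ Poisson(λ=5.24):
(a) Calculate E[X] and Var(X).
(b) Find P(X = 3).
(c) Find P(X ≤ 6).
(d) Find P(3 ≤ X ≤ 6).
(a) E[X] = 5.2400, Var(X) = 5.2400
(b) P(X = 3) = 0.127098
(c) P(X ≤ 6) = 0.726316
(d) P(3 ≤ X ≤ 6) = 0.620476

We have X ~ Poisson(λ=5.24).

(a) Moments:
E[X] = 5.2400
Var(X) = 5.2400
σ = √Var(X) = 2.2891

(b) Point probability using PMF:
P(X = 3) = 0.127098

(c) Cumulative probability using CDF:
P(X ≤ 6) = F(6) = 0.726316

(d) Range probability:
P(3 ≤ X ≤ 6) = P(X ≤ 6) - P(X ≤ 2)
                   = F(6) - F(2)
                   = 0.726316 - 0.105840
                   = 0.620476

This means approximately 62.0% of outcomes fall in the interval [3, 6].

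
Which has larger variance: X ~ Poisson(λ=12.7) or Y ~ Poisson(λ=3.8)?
X has larger variance (12.7000 > 3.8000)

Compute the variance for each distribution:

X ~ Poisson(λ=12.7):
Var(X) = 12.7000

Y ~ Poisson(λ=3.8):
Var(Y) = 3.8000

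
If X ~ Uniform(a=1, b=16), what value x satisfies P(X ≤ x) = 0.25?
4.7500

We have X ~ Uniform(a=1, b=16).

We want to find x such that P(X ≤ x) = 0.25.

This is the 25th percentile, which means 25% of values fall below this point.

Using the inverse CDF (quantile function):
x = F⁻¹(0.25) = 4.7500

Verification: P(X ≤ 4.7500) = 0.25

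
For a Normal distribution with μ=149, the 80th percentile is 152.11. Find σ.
σ = 3.6952

For X ~ Normal(μ, σ), the p-th percentile satisfies x = μ + z_p × σ,
where z_p = Φ⁻¹(p) is the standard normal quantile.

Step 1: z_{0.8} = Φ⁻¹(0.8) = 0.8416

Step 2: Solve for σ:
152.11 = 149 + 0.8416 × σ
σ = (152.11 - 149) / 0.8416
σ = 3.11 / 0.8416
σ = 3.6952

Verification: μ + z × σ = 149 + 0.8416 × 3.6952 = 152.11 ✓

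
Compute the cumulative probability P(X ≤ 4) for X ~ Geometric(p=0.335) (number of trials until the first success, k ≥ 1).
0.804437

We have X ~ Geometric(p=0.335) (number of trials until the first success, k ≥ 1).

The CDF gives us P(X ≤ k).

Using the CDF:
P(X ≤ 4) = 0.804437

This means there's approximately a 80.4% chance that X is at most 4.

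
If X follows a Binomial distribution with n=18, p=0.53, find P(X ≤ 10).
0.672795

We have X ~ Binomial(n=18, p=0.53).

The CDF gives us P(X ≤ k).

Using the CDF:
P(X ≤ 10) = 0.672795

This means there's approximately a 67.3% chance that X is at most 10.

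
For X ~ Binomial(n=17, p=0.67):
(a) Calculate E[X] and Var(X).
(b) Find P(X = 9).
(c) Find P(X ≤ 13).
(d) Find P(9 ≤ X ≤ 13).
(a) E[X] = 11.3900, Var(X) = 3.7587
(b) P(X = 9) = 0.093019
(c) P(X ≤ 13) = 0.863432
(d) P(9 ≤ X ≤ 13) = 0.792208

We have X ~ Binomial(n=17, p=0.67).

(a) Moments:
E[X] = 11.3900
Var(X) = 3.7587
σ = √Var(X) = 1.9387

(b) Point probability using PMF:
P(X = 9) = 0.093019

(c) Cumulative probability using CDF:
P(X ≤ 13) = F(13) = 0.863432

(d) Range probability:
P(9 ≤ X ≤ 13) = P(X ≤ 13) - P(X ≤ 8)
                   = F(13) - F(8)
                   = 0.863432 - 0.071224
                   = 0.792208

This means approximately 79.2% of outcomes fall in the interval [9, 13].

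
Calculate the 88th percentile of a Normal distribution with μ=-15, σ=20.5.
9.0872

We have X ~ Normal(μ=-15, σ=20.5).

We want to find x such that P(X ≤ x) = 0.88.

This is the 88th percentile, which means 88% of values fall below this point.

Using the inverse CDF (quantile function):
x = F⁻¹(0.88) = 9.0872

Verification: P(X ≤ 9.0872) = 0.88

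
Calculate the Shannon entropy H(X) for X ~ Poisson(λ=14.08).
2.7352 nats

We have X ~ Poisson(λ=14.08).

The Shannon entropy measures the uncertainty or information content of the distribution.

For a Poisson distribution with λ=14.08:
H(X) = 2.7352 nats

(In bits, this would be 3.9460 bits.)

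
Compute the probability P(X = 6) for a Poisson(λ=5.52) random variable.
0.157397

We have X ~ Poisson(λ=5.52).

For a Poisson distribution, the PMF gives us the probability of each outcome.

Using the PMF formula:
P(X = 6) = 0.157397

Rounded to 4 decimal places: 0.1574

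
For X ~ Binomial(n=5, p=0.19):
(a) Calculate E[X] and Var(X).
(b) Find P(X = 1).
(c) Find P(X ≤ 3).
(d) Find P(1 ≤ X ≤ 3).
(a) E[X] = 0.9500, Var(X) = 0.7695
(b) P(X = 1) = 0.408944
(c) P(X ≤ 3) = 0.994474
(d) P(1 ≤ X ≤ 3) = 0.645796

We have X ~ Binomial(n=5, p=0.19).

(a) Moments:
E[X] = 0.9500
Var(X) = 0.7695
σ = √Var(X) = 0.8772

(b) Point probability using PMF:
P(X = 1) = 0.408944

(c) Cumulative probability using CDF:
P(X ≤ 3) = F(3) = 0.994474

(d) Range probability:
P(1 ≤ X ≤ 3) = P(X ≤ 3) - P(X ≤ 0)
                   = F(3) - F(0)
                   = 0.994474 - 0.348678
                   = 0.645796

This means approximately 64.6% of outcomes fall in the interval [1, 3].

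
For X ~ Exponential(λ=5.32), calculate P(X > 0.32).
0.182246

We have X ~ Exponential(λ=5.32).

P(X > 0.32) = 1 - P(X ≤ 0.32)
                = 1 - F(0.32)
                = 1 - 0.817754
                = 0.182246

So there's approximately a 18.2% chance that X exceeds 0.32.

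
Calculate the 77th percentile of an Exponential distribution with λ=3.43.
0.4285

We have X ~ Exponential(λ=3.43).

We want to find x such that P(X ≤ x) = 0.77.

This is the 77th percentile, which means 77% of values fall below this point.

Using the inverse CDF (quantile function):
x = F⁻¹(0.77) = 0.4285

Verification: P(X ≤ 0.4285) = 0.77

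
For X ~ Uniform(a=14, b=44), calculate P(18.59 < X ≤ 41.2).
0.753667

We have X ~ Uniform(a=14, b=44).

To find P(18.59 < X ≤ 41.2), we use:
P(18.59 < X ≤ 41.2) = P(X ≤ 41.2) - P(X ≤ 18.59)
                 = F(41.2) - F(18.59)
                 = 0.906667 - 0.153000
                 = 0.753667

So there's approximately a 75.4% chance that X falls in this range.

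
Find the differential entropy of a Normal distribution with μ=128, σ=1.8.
2.0067 nats

We have X ~ Normal(μ=128, σ=1.8).

The differential entropy measures the uncertainty or information content of the distribution.

For a Normal distribution with μ=128, σ=1.8:
h(X) = 2.0067 nats

(In bits, this would be 2.8951 bits.)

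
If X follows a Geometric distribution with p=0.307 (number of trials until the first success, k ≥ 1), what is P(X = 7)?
0.034005

We have X ~ Geometric(p=0.307) (number of trials until the first success, k ≥ 1).

For a Geometric distribution, the PMF gives us the probability of each outcome.

Using the PMF formula:
P(X = 7) = 0.034005

Rounded to 4 decimal places: 0.0340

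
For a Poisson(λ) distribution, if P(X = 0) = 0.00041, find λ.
λ = 7.7994

For a Poisson(λ) distribution, the PMF at 0 is:
P(X = 0) = λ^0 e^(-λ) / 0! = e^(-λ)

Given P(X = 0) = 0.00041:
e^(-λ) = 0.00041
-λ = ln(0.00041)
λ = -ln(0.00041) = 7.7994

Verification: e^(-7.7994) = 0.00041 ✓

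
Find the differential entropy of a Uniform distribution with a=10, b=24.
2.6391 nats

We have X ~ Uniform(a=10, b=24).

The differential entropy measures the uncertainty or information content of the distribution.

For a Uniform distribution with a=10, b=24:
h(X) = 2.6391 nats

(In bits, this would be 3.8074 bits.)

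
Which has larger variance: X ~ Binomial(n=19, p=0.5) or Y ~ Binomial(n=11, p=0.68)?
X has larger variance (4.7500 > 2.3936)

Compute the variance for each distribution:

X ~ Binomial(n=19, p=0.5):
Var(X) = 4.7500

Y ~ Binomial(n=11, p=0.68):
Var(Y) = 2.3936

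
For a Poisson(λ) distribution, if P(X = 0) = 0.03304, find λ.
λ = 3.4100

For a Poisson(λ) distribution, the PMF at 0 is:
P(X = 0) = λ^0 e^(-λ) / 0! = e^(-λ)

Given P(X = 0) = 0.03304:
e^(-λ) = 0.03304
-λ = ln(0.03304)
λ = -ln(0.03304) = 3.4100

Verification: e^(-3.4100) = 0.03304 ✓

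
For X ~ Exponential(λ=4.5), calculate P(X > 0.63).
0.058719

We have X ~ Exponential(λ=4.5).

P(X > 0.63) = 1 - P(X ≤ 0.63)
                = 1 - F(0.63)
                = 1 - 0.941281
                = 0.058719

So there's approximately a 5.9% chance that X exceeds 0.63.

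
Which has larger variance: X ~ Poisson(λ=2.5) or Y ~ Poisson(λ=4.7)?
Y has larger variance (4.7000 > 2.5000)

Compute the variance for each distribution:

X ~ Poisson(λ=2.5):
Var(X) = 2.5000

Y ~ Poisson(λ=4.7):
Var(Y) = 4.7000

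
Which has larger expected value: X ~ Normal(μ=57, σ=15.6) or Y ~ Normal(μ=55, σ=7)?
X has larger mean (57.0000 > 55.0000)

Compute the expected value for each distribution:

X ~ Normal(μ=57, σ=15.6):
E[X] = 57.0000

Y ~ Normal(μ=55, σ=7):
E[Y] = 55.0000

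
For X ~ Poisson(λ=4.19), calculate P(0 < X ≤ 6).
0.853458

We have X ~ Poisson(λ=4.19).

To find P(0 < X ≤ 6), we use:
P(0 < X ≤ 6) = P(X ≤ 6) - P(X ≤ 0)
                 = F(6) - F(0)
                 = 0.868605 - 0.015146
                 = 0.853458

So there's approximately a 85.3% chance that X falls in this range.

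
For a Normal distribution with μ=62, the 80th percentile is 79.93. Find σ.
σ = 21.3041

For X ~ Normal(μ, σ), the p-th percentile satisfies x = μ + z_p × σ,
where z_p = Φ⁻¹(p) is the standard normal quantile.

Step 1: z_{0.8} = Φ⁻¹(0.8) = 0.8416

Step 2: Solve for σ:
79.93 = 62 + 0.8416 × σ
σ = (79.93 - 62) / 0.8416
σ = 17.93 / 0.8416
σ = 21.3041

Verification: μ + z × σ = 62 + 0.8416 × 21.3041 = 79.93 ✓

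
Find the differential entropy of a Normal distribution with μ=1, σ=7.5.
3.4338 nats

We have X ~ Normal(μ=1, σ=7.5).

The differential entropy measures the uncertainty or information content of the distribution.

For a Normal distribution with μ=1, σ=7.5:
h(X) = 3.4338 nats

(In bits, this would be 4.9540 bits.)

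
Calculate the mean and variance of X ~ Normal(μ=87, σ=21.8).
E[X] = 87.0000, Var(X) = 475.2400

We have X ~ Normal(μ=87, σ=21.8).

For a Normal distribution with μ=87, σ=21.8:

Expected value:
E[X] = 87.0000

Variance:
Var(X) = 475.2400

Standard deviation:
σ = √Var(X) = 21.8000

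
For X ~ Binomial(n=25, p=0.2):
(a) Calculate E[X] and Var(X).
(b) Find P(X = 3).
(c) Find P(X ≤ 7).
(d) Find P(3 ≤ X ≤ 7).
(a) E[X] = 5.0000, Var(X) = 4.0000
(b) P(X = 3) = 0.135768
(c) P(X ≤ 7) = 0.890877
(d) P(3 ≤ X ≤ 7) = 0.792652

We have X ~ Binomial(n=25, p=0.2).

(a) Moments:
E[X] = 5.0000
Var(X) = 4.0000
σ = √Var(X) = 2.0000

(b) Point probability using PMF:
P(X = 3) = 0.135768

(c) Cumulative probability using CDF:
P(X ≤ 7) = F(7) = 0.890877

(d) Range probability:
P(3 ≤ X ≤ 7) = P(X ≤ 7) - P(X ≤ 2)
                   = F(7) - F(2)
                   = 0.890877 - 0.098225
                   = 0.792652

This means approximately 79.3% of outcomes fall in the interval [3, 7].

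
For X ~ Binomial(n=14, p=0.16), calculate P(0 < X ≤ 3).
0.738751

We have X ~ Binomial(n=14, p=0.16).

To find P(0 < X ≤ 3), we use:
P(0 < X ≤ 3) = P(X ≤ 3) - P(X ≤ 0)
                 = F(3) - F(0)
                 = 0.825829 - 0.087078
                 = 0.738751

So there's approximately a 73.9% chance that X falls in this range.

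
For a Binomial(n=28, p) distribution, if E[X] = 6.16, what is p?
p = 0.22

For a Binomial(n, p) distribution:
E[X] = n × p

Given n = 28 and E[X] = 6.16:
6.16 = 28 × p
p = 6.16 / 28 = 0.22

Verification: Binomial(28, 0.22) has E[X] = 6.16 ✓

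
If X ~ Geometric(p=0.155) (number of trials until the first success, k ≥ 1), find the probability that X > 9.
0.219639

We have X ~ Geometric(p=0.155) (number of trials until the first success, k ≥ 1).

P(X > 9) = 1 - P(X ≤ 9)
                = 1 - F(9)
                = 1 - 0.780361
                = 0.219639

So there's approximately a 22.0% chance that X exceeds 9.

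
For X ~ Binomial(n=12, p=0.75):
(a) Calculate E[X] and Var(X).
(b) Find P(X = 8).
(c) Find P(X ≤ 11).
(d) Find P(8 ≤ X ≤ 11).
(a) E[X] = 9.0000, Var(X) = 2.2500
(b) P(X = 8) = 0.193578
(c) P(X ≤ 11) = 0.968324
(d) P(8 ≤ X ≤ 11) = 0.810680

We have X ~ Binomial(n=12, p=0.75).

(a) Moments:
E[X] = 9.0000
Var(X) = 2.2500
σ = √Var(X) = 1.5000

(b) Point probability using PMF:
P(X = 8) = 0.193578

(c) Cumulative probability using CDF:
P(X ≤ 11) = F(11) = 0.968324

(d) Range probability:
P(8 ≤ X ≤ 11) = P(X ≤ 11) - P(X ≤ 7)
                   = F(11) - F(7)
                   = 0.968324 - 0.157644
                   = 0.810680

This means approximately 81.1% of outcomes fall in the interval [8, 11].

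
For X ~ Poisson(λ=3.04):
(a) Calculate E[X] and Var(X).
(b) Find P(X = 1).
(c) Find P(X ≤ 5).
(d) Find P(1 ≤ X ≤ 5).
(a) E[X] = 3.0400, Var(X) = 3.0400
(b) P(X = 1) = 0.145418
(c) P(X ≤ 5) = 0.911996
(d) P(1 ≤ X ≤ 5) = 0.864161

We have X ~ Poisson(λ=3.04).

(a) Moments:
E[X] = 3.0400
Var(X) = 3.0400
σ = √Var(X) = 1.7436

(b) Point probability using PMF:
P(X = 1) = 0.145418

(c) Cumulative probability using CDF:
P(X ≤ 5) = F(5) = 0.911996

(d) Range probability:
P(1 ≤ X ≤ 5) = P(X ≤ 5) - P(X ≤ 0)
                   = F(5) - F(0)
                   = 0.911996 - 0.047835
                   = 0.864161

This means approximately 86.4% of outcomes fall in the interval [1, 5].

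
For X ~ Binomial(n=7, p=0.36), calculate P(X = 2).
0.292230

We have X ~ Binomial(n=7, p=0.36).

For a Binomial distribution, the PMF gives us the probability of each outcome.

Using the PMF formula:
P(X = 2) = 0.292230

Rounded to 4 decimal places: 0.2922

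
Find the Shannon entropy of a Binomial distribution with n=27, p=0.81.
2.1219 nats

We have X ~ Binomial(n=27, p=0.81).

The Shannon entropy measures the uncertainty or information content of the distribution.

For a Binomial distribution with n=27, p=0.81:
H(X) = 2.1219 nats

(In bits, this would be 3.0612 bits.)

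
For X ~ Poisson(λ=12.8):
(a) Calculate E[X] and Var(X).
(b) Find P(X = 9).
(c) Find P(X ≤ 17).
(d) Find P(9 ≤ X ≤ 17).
(a) E[X] = 12.8000, Var(X) = 12.8000
(b) P(X = 9) = 0.070171
(c) P(X ≤ 17) = 0.901121
(d) P(9 ≤ X ≤ 17) = 0.791859

We have X ~ Poisson(λ=12.8).

(a) Moments:
E[X] = 12.8000
Var(X) = 12.8000
σ = √Var(X) = 3.5777

(b) Point probability using PMF:
P(X = 9) = 0.070171

(c) Cumulative probability using CDF:
P(X ≤ 17) = F(17) = 0.901121

(d) Range probability:
P(9 ≤ X ≤ 17) = P(X ≤ 17) - P(X ≤ 8)
                   = F(17) - F(8)
                   = 0.901121 - 0.109262
                   = 0.791859

This means approximately 79.2% of outcomes fall in the interval [9, 17].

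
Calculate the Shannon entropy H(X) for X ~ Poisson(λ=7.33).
2.4026 nats

We have X ~ Poisson(λ=7.33).

The Shannon entropy measures the uncertainty or information content of the distribution.

For a Poisson distribution with λ=7.33:
H(X) = 2.4026 nats

(In bits, this would be 3.4662 bits.)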